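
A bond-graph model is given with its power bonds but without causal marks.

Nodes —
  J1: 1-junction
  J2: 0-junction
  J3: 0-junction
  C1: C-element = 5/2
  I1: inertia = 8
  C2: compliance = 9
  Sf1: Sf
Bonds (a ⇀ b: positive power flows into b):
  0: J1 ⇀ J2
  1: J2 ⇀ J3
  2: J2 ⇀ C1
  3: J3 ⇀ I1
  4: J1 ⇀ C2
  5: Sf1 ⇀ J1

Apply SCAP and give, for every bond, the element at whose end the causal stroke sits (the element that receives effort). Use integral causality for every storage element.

β5 →Sf1  (Sf1 (Sf) sets flow on bond)
β0 →J1  (J1: bond 5 brought flow, rest push out)
β4 →J1  (1-jn J1 has f-setter on 5)
β2 →J2  (C1 integral (e out))
β1 →J3  (J2 effort already set via bond 2)
β3 →I1  (0-jn J3 has e-setter on 1)

bond 0 stroke→J1
bond 1 stroke→J3
bond 2 stroke→J2
bond 3 stroke→I1
bond 4 stroke→J1
bond 5 stroke→Sf1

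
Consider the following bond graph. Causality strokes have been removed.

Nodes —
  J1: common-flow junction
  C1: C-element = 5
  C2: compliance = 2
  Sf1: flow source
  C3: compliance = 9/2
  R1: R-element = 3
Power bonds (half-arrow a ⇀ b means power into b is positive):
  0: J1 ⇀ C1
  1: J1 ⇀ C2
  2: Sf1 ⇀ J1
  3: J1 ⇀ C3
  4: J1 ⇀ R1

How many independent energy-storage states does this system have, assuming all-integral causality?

b2 |Sf1  (source Sf1 imposes f)
b0 |J1  (J1: bond 2 brought flow, rest push out)
b1 |J1  (J1: bond 2 brought flow, rest push out)
b3 |J1  (J1 flow already set via bond 2)
b4 |J1  (common-f at J1 fixed by 2)

3  (C1, C2, C3 all integral)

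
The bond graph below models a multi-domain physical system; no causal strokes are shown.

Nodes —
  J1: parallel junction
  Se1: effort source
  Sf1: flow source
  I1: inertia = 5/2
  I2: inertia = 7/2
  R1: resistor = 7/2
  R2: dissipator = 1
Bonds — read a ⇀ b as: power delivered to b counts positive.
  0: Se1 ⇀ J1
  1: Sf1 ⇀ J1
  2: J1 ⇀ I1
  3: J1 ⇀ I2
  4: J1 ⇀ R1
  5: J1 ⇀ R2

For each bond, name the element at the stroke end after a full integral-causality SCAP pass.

b0 |J1  (source Se1 imposes e)
b1 |Sf1  (Sf1 fixes flow; stroke at Sf1)
b2 |I1  (0-jn J1 has e-setter on 0)
b3 |I2  (common-e at J1 fixed by 0)
b4 |R1  (0-jn J1 has e-setter on 0)
b5 |R2  (common-e at J1 fixed by 0)

#0 →J1
#1 →Sf1
#2 →I1
#3 →I2
#4 →R1
#5 →R2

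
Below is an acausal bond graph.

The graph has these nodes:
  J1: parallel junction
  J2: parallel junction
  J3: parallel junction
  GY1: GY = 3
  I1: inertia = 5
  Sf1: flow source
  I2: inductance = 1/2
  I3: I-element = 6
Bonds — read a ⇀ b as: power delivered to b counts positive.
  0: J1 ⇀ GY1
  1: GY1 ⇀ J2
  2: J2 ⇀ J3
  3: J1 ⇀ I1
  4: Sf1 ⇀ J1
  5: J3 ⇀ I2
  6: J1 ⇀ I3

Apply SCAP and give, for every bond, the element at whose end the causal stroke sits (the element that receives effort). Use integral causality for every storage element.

#0 stroke→J1
#1 stroke→J2
#2 stroke→J3
#3 stroke→I1
#4 stroke→Sf1
#5 stroke→I2
#6 stroke→I3

#4 →Sf1  (Sf1 fixes flow; stroke at Sf1)
#3 →I1  (I1 outputs flow p/I1)
#5 →I2  (I2: I, integral causality)
#2 →J3  (J3 needs exactly one e-in)
#1 →J2  (only one effort-in slot at J2)
#0 →J1  (through GY1, causality inverts; strokes same side of GY1)
#6 →I3  (0-jn J1 has e-setter on 0)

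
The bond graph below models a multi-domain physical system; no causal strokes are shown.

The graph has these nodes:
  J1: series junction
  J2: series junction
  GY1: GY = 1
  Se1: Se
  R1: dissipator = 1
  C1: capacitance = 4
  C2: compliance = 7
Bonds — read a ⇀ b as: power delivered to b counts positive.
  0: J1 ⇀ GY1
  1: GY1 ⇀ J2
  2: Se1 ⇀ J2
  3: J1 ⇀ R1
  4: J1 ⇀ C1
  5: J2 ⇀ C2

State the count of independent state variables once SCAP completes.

2  (C1, C2 all integral)

β2 stroke at J2  (Se1 (Se) sets effort on bond)
β4 stroke at J1  (C1 integral (e out))
β5 stroke at J2  (prefer integral on C2)
β1 stroke at GY1  (J2: last free bond brings flow in)
β0 stroke at GY1  (through GY1, causality inverts; strokes same side of GY1)
β3 stroke at J1  (1-jn J1 has f-setter on 0)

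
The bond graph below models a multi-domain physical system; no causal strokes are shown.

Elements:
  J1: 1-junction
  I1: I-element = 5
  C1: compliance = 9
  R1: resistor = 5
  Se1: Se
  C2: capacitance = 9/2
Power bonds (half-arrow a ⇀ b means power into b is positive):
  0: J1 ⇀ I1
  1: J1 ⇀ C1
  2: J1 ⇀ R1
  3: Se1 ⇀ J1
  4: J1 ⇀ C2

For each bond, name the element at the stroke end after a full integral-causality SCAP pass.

b0 stroke at I1
b1 stroke at J1
b2 stroke at J1
b3 stroke at J1
b4 stroke at J1

#3 stroke at J1  (Se1: effort source, stroke at far end)
#0 stroke at I1  (prefer integral on I1)
#1 stroke at J1  (common-f at J1 fixed by 0)
#2 stroke at J1  (common-f at J1 fixed by 0)
#4 stroke at J1  (J1: bond 0 brought flow, rest push out)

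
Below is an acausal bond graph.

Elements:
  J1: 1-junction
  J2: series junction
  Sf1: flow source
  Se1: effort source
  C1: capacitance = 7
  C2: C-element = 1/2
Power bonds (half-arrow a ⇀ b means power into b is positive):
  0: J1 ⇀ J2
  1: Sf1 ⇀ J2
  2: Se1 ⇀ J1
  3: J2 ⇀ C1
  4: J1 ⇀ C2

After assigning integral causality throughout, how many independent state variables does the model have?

bond 1 →Sf1  (Sf1 (Sf) sets flow on bond)
bond 2 →J1  (Se1: effort source, stroke at far end)
bond 0 →J2  (J2 flow already set via bond 1)
bond 3 →J2  (J2 flow already set via bond 1)
bond 4 →J1  (common-f at J1 fixed by 0)

2  (C1, C2 all integral)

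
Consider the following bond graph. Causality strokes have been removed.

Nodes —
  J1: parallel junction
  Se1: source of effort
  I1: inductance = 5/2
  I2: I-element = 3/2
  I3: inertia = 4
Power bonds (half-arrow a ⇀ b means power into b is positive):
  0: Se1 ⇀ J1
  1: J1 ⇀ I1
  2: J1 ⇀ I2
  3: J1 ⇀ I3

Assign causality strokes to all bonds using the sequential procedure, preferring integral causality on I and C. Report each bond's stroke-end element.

β0 stroke at J1  (Se1 (Se) sets effort on bond)
β1 stroke at I1  (common-e at J1 fixed by 0)
β2 stroke at I2  (J1 effort already set via bond 0)
β3 stroke at I3  (J1: bond 0 brought effort, rest push out)

b0 |J1
b1 |I1
b2 |I2
b3 |I3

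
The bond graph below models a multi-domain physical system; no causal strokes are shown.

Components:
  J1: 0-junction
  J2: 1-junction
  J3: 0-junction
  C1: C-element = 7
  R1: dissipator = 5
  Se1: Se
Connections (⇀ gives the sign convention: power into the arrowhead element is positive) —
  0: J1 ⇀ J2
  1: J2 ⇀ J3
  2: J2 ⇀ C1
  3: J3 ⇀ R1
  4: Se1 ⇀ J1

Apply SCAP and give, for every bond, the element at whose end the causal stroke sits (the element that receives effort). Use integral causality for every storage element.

β4 |J1  (source Se1 imposes e)
β0 |J2  (0-jn J1 has e-setter on 4)
β2 |J2  (C1 integral (e out))
β1 |J3  (J2 needs exactly one f-in)
β3 |R1  (0-jn J3 has e-setter on 1)

b0 |J2
b1 |J3
b2 |J2
b3 |R1
b4 |J1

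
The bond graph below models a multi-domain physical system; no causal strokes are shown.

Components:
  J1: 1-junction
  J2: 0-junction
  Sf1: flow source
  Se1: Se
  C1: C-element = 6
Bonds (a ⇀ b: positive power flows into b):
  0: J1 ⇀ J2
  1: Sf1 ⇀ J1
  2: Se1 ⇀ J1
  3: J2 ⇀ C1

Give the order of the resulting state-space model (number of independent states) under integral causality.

1  (C1 all integral)

b1 stroke→Sf1  (Sf1 fixes flow; stroke at Sf1)
b2 stroke→J1  (source Se1 imposes e)
b0 stroke→J1  (J1 flow already set via bond 1)
b3 stroke→J2  (closing 0-jn rule on J2)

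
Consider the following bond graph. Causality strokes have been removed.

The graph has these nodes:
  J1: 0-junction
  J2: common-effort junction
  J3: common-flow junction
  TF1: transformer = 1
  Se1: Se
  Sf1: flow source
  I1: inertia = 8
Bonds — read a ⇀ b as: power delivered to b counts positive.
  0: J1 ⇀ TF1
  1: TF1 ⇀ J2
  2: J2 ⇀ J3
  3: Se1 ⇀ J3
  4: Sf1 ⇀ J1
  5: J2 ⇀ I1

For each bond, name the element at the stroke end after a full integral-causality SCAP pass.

b0 |J1
b1 |TF1
b2 |J2
b3 |J3
b4 |Sf1
b5 |I1

bond 3 |J3  (Se1 (Se) sets effort on bond)
bond 4 |Sf1  (Sf1 fixes flow; stroke at Sf1)
bond 0 |J1  (J1 needs exactly one e-in)
bond 2 |J2  (J3 needs exactly one f-in)
bond 1 |TF1  (through TF1, causality passes straight; one stroke at TF1)
bond 5 |I1  (common-e at J2 fixed by 2)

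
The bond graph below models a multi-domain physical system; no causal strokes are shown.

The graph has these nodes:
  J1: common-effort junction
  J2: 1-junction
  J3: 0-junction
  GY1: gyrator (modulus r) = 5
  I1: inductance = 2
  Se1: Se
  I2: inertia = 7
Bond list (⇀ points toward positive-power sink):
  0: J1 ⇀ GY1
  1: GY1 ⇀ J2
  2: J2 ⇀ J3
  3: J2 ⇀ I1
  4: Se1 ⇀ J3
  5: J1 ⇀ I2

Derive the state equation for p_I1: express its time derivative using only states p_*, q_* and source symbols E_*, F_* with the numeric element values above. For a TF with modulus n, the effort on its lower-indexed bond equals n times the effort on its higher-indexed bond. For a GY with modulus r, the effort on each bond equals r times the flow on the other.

dp_I1/dt = -E_Se1 - 5*p_I2/7

#4 stroke at J3  (Se1 fixes effort; stroke away)
#2 stroke at J2  (0-jn J3 has e-setter on 4)
#3 stroke at I1  (I1 integral (f out))
#1 stroke at J2  (J2: bond 3 brought flow, rest push out)
#0 stroke at J1  (GY GY1: same side as bond 1)
#5 stroke at I2  (J1 effort already set via bond 0)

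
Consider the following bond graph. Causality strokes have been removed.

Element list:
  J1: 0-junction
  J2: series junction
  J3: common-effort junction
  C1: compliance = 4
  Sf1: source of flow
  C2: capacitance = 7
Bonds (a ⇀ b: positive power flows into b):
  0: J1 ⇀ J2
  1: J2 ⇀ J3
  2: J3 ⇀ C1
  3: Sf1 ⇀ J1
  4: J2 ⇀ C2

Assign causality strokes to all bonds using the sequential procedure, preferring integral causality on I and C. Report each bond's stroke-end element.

bond 0 stroke→J1
bond 1 stroke→J2
bond 2 stroke→J3
bond 3 stroke→Sf1
bond 4 stroke→J2

bond 3 |Sf1  (Sf1 (Sf) sets flow on bond)
bond 0 |J1  (closing 0-jn rule on J1)
bond 1 |J2  (J2: bond 0 brought flow, rest push out)
bond 4 |J2  (common-f at J2 fixed by 0)
bond 2 |J3  (closing 0-jn rule on J3)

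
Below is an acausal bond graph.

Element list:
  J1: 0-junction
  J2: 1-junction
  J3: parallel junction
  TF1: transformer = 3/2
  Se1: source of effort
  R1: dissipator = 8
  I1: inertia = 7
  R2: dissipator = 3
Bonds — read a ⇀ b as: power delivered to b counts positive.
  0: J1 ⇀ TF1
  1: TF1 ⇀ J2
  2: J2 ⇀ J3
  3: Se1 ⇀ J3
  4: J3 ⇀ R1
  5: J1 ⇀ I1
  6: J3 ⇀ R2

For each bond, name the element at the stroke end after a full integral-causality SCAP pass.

β0 stroke→J1
β1 stroke→TF1
β2 stroke→J2
β3 stroke→J3
β4 stroke→R1
β5 stroke→I1
β6 stroke→R2

bond 3 →J3  (source Se1 imposes e)
bond 2 →J2  (J3 effort already set via bond 3)
bond 4 →R1  (0-jn J3 has e-setter on 3)
bond 6 →R2  (J3 effort already set via bond 3)
bond 1 →TF1  (J2 needs exactly one f-in)
bond 0 →J1  (TF1: transformer flips bond 1)
bond 5 →I1  (common-e at J1 fixed by 0)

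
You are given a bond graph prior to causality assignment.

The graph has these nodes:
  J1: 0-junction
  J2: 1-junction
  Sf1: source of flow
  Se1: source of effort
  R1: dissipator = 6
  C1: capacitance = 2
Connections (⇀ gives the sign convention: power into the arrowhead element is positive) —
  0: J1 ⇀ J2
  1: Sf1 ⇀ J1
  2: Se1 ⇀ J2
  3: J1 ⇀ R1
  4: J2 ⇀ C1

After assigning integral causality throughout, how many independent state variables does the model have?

#1 |Sf1  (Sf1 (Sf) sets flow on bond)
#2 |J2  (Se1 fixes effort; stroke away)
#4 |J2  (prefer integral on C1)
#0 |J1  (closing 1-jn rule on J2)
#3 |R1  (J1 effort already set via bond 0)

1  (C1 all integral)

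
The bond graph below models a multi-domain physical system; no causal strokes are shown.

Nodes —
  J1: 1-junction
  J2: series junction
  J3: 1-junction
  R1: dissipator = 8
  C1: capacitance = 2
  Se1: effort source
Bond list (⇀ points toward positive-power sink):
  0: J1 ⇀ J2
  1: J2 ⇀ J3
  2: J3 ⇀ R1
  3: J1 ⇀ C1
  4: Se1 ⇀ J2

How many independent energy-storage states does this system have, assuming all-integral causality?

bond 4 stroke→J2  (Se1 (Se) sets effort on bond)
bond 3 stroke→J1  (C1: C, integral causality)
bond 0 stroke→J2  (closing 1-jn rule on J1)
bond 1 stroke→J3  (J2: last free bond brings flow in)
bond 2 stroke→R1  (J3 needs exactly one f-in)

1  (C1 all integral)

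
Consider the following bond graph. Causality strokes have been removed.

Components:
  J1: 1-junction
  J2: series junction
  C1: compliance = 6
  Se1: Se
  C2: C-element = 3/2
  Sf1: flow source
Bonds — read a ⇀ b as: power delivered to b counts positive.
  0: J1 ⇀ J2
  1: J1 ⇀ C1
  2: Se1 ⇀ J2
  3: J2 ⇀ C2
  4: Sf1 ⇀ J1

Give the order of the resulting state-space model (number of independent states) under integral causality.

2  (C1, C2 all integral)

#2 |J2  (Se1 fixes effort; stroke away)
#4 |Sf1  (Sf1 fixes flow; stroke at Sf1)
#0 |J1  (1-jn J1 has f-setter on 4)
#1 |J1  (J1: bond 4 brought flow, rest push out)
#3 |J2  (J2 flow already set via bond 0)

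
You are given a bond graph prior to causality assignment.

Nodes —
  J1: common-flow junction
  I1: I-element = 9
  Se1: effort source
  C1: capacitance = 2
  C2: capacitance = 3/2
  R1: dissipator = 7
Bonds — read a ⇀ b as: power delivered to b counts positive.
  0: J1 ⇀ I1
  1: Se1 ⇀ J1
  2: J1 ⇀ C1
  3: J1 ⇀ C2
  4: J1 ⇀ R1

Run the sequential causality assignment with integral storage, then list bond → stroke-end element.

bond 1 stroke at J1  (Se1 (Se) sets effort on bond)
bond 0 stroke at I1  (prefer integral on I1)
bond 2 stroke at J1  (J1: bond 0 brought flow, rest push out)
bond 3 stroke at J1  (1-jn J1 has f-setter on 0)
bond 4 stroke at J1  (common-f at J1 fixed by 0)

#0 stroke→I1
#1 stroke→J1
#2 stroke→J1
#3 stroke→J1
#4 stroke→J1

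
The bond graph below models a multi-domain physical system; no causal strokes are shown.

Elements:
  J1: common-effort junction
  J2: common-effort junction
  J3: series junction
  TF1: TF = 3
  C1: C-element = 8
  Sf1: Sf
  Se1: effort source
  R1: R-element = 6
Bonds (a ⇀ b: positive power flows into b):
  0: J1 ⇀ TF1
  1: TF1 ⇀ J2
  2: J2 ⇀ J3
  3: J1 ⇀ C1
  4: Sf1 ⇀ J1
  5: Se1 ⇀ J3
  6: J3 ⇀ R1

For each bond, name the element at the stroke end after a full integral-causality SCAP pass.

bond 0 |TF1
bond 1 |J2
bond 2 |J3
bond 3 |J1
bond 4 |Sf1
bond 5 |J3
bond 6 |R1

#4 stroke at Sf1  (Sf1 fixes flow; stroke at Sf1)
#5 stroke at J3  (source Se1 imposes e)
#3 stroke at J1  (C1: C, integral causality)
#0 stroke at TF1  (common-e at J1 fixed by 3)
#1 stroke at J2  (TF TF1: opposite of bond 0)
#2 stroke at J3  (0-jn J2 has e-setter on 1)
#6 stroke at R1  (J3 needs exactly one f-in)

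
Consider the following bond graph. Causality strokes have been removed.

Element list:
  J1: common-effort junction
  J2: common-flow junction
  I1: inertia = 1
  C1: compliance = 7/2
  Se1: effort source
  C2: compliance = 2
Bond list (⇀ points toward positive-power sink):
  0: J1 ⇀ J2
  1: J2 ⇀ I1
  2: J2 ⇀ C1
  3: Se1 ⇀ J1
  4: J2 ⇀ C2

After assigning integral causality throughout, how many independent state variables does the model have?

#3 stroke at J1  (source Se1 imposes e)
#0 stroke at J2  (0-jn J1 has e-setter on 3)
#1 stroke at I1  (I1 outputs flow p/I1)
#2 stroke at J2  (J2: bond 1 brought flow, rest push out)
#4 stroke at J2  (common-f at J2 fixed by 1)

3  (C1, C2, I1 all integral)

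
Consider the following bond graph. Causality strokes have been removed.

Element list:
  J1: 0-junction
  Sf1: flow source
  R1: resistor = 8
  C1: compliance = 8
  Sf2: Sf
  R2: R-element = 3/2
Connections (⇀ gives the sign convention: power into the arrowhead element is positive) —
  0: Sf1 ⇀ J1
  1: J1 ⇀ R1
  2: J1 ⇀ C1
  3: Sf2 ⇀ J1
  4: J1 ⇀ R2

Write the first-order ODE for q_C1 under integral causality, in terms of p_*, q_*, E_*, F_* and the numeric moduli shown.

#0 |Sf1  (Sf1: flow source, stroke at near end)
#3 |Sf2  (Sf2: flow source, stroke at near end)
#2 |J1  (C1 integral (e out))
#1 |R1  (J1: bond 2 brought effort, rest push out)
#4 |R2  (common-e at J1 fixed by 2)

dq_C1/dt = F_Sf1 + F_Sf2 - 19*q_C1/192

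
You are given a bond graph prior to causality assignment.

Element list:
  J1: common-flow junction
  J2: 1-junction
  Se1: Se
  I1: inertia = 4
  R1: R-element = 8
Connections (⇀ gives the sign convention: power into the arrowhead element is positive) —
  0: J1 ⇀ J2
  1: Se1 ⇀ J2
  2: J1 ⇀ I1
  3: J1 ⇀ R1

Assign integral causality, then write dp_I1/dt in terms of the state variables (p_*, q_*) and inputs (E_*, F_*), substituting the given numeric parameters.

bond 1 →J2  (source Se1 imposes e)
bond 0 →J1  (only one flow-in slot at J2)
bond 2 →I1  (I1 integral (f out))
bond 3 →J1  (J1: bond 2 brought flow, rest push out)

dp_I1/dt = E_Se1 - 2*p_I1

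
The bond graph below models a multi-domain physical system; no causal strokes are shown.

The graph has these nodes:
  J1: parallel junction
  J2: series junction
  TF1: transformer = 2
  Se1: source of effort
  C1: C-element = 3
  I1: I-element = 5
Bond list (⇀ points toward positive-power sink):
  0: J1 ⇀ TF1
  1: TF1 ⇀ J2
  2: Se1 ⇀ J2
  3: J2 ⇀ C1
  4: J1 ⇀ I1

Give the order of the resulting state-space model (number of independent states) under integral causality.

2  (C1, I1 all integral)

bond 2 stroke at J2  (source Se1 imposes e)
bond 3 stroke at J2  (C1 integral (e out))
bond 1 stroke at TF1  (J2: last free bond brings flow in)
bond 0 stroke at J1  (TF1 one-in-one-out from 1)
bond 4 stroke at I1  (J1 effort already set via bond 0)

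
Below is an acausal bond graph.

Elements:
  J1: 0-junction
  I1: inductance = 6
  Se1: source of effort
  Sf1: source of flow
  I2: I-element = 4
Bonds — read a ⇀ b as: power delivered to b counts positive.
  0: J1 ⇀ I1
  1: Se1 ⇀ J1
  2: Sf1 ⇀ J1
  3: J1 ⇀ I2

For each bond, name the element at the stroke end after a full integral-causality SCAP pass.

β1 |J1  (Se1: effort source, stroke at far end)
β2 |Sf1  (Sf1 fixes flow; stroke at Sf1)
β0 |I1  (common-e at J1 fixed by 1)
β3 |I2  (J1 effort already set via bond 1)

b0 |I1
b1 |J1
b2 |Sf1
b3 |I2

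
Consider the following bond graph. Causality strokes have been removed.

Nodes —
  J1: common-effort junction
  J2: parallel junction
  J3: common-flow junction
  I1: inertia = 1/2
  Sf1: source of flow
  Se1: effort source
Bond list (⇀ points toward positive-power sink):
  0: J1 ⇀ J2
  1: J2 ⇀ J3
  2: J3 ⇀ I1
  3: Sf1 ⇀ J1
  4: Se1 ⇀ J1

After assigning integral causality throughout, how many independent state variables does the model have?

bond 3 |Sf1  (Sf1: flow source, stroke at near end)
bond 4 |J1  (Se1 (Se) sets effort on bond)
bond 0 |J2  (J1 effort already set via bond 4)
bond 1 |J3  (J2 effort already set via bond 0)
bond 2 |I1  (J3: last free bond brings flow in)

1  (I1 all integral)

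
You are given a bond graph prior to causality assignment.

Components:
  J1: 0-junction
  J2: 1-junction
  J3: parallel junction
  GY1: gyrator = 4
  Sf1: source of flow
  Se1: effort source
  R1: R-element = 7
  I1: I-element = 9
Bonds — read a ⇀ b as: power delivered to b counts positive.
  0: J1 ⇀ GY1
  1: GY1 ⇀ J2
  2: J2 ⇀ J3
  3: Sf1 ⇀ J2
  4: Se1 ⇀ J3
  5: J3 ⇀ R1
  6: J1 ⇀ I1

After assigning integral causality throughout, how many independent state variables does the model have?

#3 |Sf1  (Sf1 (Sf) sets flow on bond)
#4 |J3  (source Se1 imposes e)
#1 |J2  (J2 flow already set via bond 3)
#2 |J2  (common-f at J2 fixed by 3)
#5 |R1  (0-jn J3 has e-setter on 4)
#0 |J1  (GY1 both-in/both-out from 1)
#6 |I1  (0-jn J1 has e-setter on 0)

1  (I1 all integral)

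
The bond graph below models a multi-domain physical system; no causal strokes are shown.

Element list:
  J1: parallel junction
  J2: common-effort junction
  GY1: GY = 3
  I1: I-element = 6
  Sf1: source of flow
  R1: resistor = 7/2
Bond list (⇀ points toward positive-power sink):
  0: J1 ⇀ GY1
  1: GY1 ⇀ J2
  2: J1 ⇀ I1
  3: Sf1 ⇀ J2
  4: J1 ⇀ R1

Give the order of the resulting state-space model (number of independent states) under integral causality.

b3 stroke at Sf1  (source Sf1 imposes f)
b1 stroke at J2  (only one effort-in slot at J2)
b0 stroke at J1  (GY1 both-in/both-out from 1)
b2 stroke at I1  (common-e at J1 fixed by 0)
b4 stroke at R1  (J1 effort already set via bond 0)

1  (I1 all integral)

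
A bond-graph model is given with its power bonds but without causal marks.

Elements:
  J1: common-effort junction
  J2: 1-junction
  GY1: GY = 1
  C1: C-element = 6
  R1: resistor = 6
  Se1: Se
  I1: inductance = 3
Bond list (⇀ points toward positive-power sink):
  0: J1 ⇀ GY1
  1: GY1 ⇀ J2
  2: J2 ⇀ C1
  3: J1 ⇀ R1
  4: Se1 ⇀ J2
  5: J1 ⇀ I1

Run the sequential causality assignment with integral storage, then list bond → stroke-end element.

b0 →GY1
b1 →GY1
b2 →J2
b3 →J1
b4 →J2
b5 →I1

β4 →J2  (Se1: effort source, stroke at far end)
β2 →J2  (C1 integral (e out))
β1 →GY1  (J2 needs exactly one f-in)
β0 →GY1  (through GY1, causality inverts; strokes same side of GY1)
β5 →I1  (prefer integral on I1)
β3 →J1  (J1 needs exactly one e-in)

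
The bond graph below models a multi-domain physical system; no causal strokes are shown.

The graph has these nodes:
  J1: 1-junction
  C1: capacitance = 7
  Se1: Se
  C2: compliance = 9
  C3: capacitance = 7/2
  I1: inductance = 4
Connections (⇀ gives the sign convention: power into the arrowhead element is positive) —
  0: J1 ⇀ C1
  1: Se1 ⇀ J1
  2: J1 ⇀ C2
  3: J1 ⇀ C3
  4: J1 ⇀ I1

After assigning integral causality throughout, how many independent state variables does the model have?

β1 stroke at J1  (source Se1 imposes e)
β0 stroke at J1  (C1 integral (e out))
β2 stroke at J1  (C2 outputs effort q/C2)
β3 stroke at J1  (C3: C, integral causality)
β4 stroke at I1  (closing 1-jn rule on J1)

4  (C1, C2, C3, I1 all integral)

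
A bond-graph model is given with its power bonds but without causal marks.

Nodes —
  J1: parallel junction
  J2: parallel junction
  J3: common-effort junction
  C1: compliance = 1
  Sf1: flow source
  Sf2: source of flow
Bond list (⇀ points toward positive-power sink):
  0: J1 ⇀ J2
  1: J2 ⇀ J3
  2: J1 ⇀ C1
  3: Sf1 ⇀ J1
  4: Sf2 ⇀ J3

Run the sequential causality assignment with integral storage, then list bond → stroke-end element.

β0 stroke at J2
β1 stroke at J3
β2 stroke at J1
β3 stroke at Sf1
β4 stroke at Sf2

bond 3 stroke→Sf1  (Sf1 (Sf) sets flow on bond)
bond 4 stroke→Sf2  (source Sf2 imposes f)
bond 1 stroke→J3  (only one effort-in slot at J3)
bond 0 stroke→J2  (only one effort-in slot at J2)
bond 2 stroke→J1  (only one effort-in slot at J1)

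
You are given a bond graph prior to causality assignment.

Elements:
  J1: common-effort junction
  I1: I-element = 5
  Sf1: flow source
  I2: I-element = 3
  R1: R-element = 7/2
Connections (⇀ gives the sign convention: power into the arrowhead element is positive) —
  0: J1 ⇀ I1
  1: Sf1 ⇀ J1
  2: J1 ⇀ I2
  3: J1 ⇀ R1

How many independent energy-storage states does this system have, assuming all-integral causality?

2  (I1, I2 all integral)

β1 →Sf1  (source Sf1 imposes f)
β0 →I1  (prefer integral on I1)
β2 →I2  (prefer integral on I2)
β3 →J1  (J1: last free bond brings effort in)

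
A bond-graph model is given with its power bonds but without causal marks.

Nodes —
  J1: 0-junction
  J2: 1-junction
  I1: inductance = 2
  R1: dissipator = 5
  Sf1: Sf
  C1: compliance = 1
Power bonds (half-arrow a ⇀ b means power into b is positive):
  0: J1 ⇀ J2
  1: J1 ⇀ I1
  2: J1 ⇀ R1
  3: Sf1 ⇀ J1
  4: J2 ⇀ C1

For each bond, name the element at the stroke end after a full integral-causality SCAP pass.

β3 →Sf1  (Sf1: flow source, stroke at near end)
β1 →I1  (I1 outputs flow p/I1)
β4 →J2  (C1 integral (e out))
β0 →J1  (closing 1-jn rule on J2)
β2 →R1  (common-e at J1 fixed by 0)

bond 0 →J1
bond 1 →I1
bond 2 →R1
bond 3 →Sf1
bond 4 →J2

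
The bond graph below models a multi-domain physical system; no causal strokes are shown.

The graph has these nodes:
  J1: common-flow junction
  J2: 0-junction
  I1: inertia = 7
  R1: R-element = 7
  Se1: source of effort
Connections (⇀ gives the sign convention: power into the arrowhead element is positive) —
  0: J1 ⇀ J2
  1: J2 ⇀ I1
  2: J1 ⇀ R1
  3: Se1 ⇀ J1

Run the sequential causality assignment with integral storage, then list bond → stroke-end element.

β0 |J2
β1 |I1
β2 |J1
β3 |J1

bond 3 →J1  (Se1 (Se) sets effort on bond)
bond 1 →I1  (I1 integral (f out))
bond 0 →J2  (J2 needs exactly one e-in)
bond 2 →J1  (J1: bond 0 brought flow, rest push out)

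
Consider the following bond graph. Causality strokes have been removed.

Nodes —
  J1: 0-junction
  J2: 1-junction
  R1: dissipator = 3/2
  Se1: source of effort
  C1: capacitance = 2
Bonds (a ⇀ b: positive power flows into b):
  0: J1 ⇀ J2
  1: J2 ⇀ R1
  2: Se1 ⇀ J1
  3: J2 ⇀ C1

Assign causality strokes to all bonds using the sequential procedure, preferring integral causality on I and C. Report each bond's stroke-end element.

#2 →J1  (Se1 fixes effort; stroke away)
#0 →J2  (J1 effort already set via bond 2)
#3 →J2  (C1: C, integral causality)
#1 →R1  (J2 needs exactly one f-in)

β0 →J2
β1 →R1
β2 →J1
β3 →J2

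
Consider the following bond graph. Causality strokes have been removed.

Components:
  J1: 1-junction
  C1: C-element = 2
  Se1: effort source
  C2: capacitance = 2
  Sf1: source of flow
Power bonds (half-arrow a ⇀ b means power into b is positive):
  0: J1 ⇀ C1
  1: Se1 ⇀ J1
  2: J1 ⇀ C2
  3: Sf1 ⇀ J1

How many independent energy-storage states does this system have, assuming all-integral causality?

2  (C1, C2 all integral)

bond 1 stroke at J1  (Se1 (Se) sets effort on bond)
bond 3 stroke at Sf1  (Sf1 fixes flow; stroke at Sf1)
bond 0 stroke at J1  (common-f at J1 fixed by 3)
bond 2 stroke at J1  (J1 flow already set via bond 3)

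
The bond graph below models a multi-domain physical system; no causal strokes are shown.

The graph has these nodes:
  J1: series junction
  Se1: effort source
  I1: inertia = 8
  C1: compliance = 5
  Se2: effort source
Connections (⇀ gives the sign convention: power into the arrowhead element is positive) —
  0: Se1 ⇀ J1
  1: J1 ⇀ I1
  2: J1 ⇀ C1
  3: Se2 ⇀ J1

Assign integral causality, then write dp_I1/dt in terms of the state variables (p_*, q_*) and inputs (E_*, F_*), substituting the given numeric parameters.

dp_I1/dt = E_Se1 + E_Se2 - q_C1/5

b0 →J1  (Se1: effort source, stroke at far end)
b3 →J1  (source Se2 imposes e)
b1 →I1  (prefer integral on I1)
b2 →J1  (common-f at J1 fixed by 1)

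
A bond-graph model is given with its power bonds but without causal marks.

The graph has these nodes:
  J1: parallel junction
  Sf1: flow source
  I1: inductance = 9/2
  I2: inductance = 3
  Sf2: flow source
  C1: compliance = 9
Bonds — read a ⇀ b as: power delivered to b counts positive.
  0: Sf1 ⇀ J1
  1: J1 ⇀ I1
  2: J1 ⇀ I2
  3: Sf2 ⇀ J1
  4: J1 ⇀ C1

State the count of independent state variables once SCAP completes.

3  (C1, I1, I2 all integral)

β0 stroke→Sf1  (Sf1 fixes flow; stroke at Sf1)
β3 stroke→Sf2  (Sf2: flow source, stroke at near end)
β1 stroke→I1  (I1: I, integral causality)
β2 stroke→I2  (I2 outputs flow p/I2)
β4 stroke→J1  (J1: last free bond brings effort in)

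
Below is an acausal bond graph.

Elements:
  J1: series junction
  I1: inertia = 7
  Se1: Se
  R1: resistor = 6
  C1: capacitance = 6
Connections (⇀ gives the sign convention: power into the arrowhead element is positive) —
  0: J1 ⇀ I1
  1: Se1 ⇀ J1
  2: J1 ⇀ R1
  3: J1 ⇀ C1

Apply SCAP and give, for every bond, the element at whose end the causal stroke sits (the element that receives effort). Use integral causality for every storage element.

#0 →I1
#1 →J1
#2 →J1
#3 →J1

bond 1 |J1  (Se1 (Se) sets effort on bond)
bond 0 |I1  (I1: I, integral causality)
bond 2 |J1  (J1: bond 0 brought flow, rest push out)
bond 3 |J1  (J1: bond 0 brought flow, rest push out)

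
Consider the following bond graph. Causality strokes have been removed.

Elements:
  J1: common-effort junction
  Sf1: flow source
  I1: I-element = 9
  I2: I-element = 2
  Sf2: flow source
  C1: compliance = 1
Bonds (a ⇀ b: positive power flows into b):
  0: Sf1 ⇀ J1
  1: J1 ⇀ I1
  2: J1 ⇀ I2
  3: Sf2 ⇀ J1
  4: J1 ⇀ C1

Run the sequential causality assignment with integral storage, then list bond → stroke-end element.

bond 0 →Sf1  (Sf1: flow source, stroke at near end)
bond 3 →Sf2  (source Sf2 imposes f)
bond 1 →I1  (prefer integral on I1)
bond 2 →I2  (I2 integral (f out))
bond 4 →J1  (J1 needs exactly one e-in)

b0 |Sf1
b1 |I1
b2 |I2
b3 |Sf2
b4 |J1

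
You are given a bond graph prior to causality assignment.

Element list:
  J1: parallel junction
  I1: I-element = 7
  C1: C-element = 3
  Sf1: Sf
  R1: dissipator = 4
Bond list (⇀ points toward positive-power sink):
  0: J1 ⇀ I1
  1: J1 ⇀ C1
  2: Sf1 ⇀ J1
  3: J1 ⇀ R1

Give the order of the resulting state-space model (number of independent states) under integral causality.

2  (C1, I1 all integral)

b2 →Sf1  (Sf1 (Sf) sets flow on bond)
b0 →I1  (I1 integral (f out))
b1 →J1  (C1: C, integral causality)
b3 →R1  (common-e at J1 fixed by 1)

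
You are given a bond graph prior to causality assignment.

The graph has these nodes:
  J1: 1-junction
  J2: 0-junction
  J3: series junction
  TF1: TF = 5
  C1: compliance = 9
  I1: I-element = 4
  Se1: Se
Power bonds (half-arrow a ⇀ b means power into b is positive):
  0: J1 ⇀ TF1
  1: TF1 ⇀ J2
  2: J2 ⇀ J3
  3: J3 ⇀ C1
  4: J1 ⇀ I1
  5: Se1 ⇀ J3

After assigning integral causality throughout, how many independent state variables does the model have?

β5 stroke at J3  (Se1: effort source, stroke at far end)
β3 stroke at J3  (prefer integral on C1)
β2 stroke at J2  (J3 needs exactly one f-in)
β1 stroke at TF1  (0-jn J2 has e-setter on 2)
β0 stroke at J1  (TF1 one-in-one-out from 1)
β4 stroke at I1  (J1: last free bond brings flow in)

2  (C1, I1 all integral)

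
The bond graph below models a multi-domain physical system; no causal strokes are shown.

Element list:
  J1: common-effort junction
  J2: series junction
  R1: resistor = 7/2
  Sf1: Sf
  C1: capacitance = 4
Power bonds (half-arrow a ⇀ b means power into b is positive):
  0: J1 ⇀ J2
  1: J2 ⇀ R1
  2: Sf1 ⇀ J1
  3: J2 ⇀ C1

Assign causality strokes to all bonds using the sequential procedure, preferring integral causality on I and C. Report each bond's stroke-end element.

#0 →J1
#1 →J2
#2 →Sf1
#3 →J2

#2 |Sf1  (Sf1 fixes flow; stroke at Sf1)
#0 |J1  (only one effort-in slot at J1)
#1 |J2  (1-jn J2 has f-setter on 0)
#3 |J2  (common-f at J2 fixed by 0)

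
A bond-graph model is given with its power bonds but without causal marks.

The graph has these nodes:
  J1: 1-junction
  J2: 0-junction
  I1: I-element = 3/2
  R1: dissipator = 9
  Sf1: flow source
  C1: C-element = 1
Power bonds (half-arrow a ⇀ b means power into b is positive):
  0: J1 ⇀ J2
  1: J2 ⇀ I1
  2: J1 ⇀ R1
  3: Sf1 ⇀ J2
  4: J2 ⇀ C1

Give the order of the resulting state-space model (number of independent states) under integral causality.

2  (C1, I1 all integral)

#3 →Sf1  (Sf1 fixes flow; stroke at Sf1)
#1 →I1  (prefer integral on I1)
#4 →J2  (C1 integral (e out))
#0 →J1  (common-e at J2 fixed by 4)
#2 →R1  (J1 needs exactly one f-in)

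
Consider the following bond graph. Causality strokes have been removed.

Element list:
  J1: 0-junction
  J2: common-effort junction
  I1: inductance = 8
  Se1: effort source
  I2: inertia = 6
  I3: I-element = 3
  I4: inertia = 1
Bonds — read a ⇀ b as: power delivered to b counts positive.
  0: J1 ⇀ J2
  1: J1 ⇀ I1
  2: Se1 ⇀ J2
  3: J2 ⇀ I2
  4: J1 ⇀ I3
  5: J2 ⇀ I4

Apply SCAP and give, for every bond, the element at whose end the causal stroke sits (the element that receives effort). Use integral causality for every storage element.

b0 stroke at J1
b1 stroke at I1
b2 stroke at J2
b3 stroke at I2
b4 stroke at I3
b5 stroke at I4

b2 →J2  (Se1 (Se) sets effort on bond)
b0 →J1  (common-e at J2 fixed by 2)
b3 →I2  (J2 effort already set via bond 2)
b5 →I4  (0-jn J2 has e-setter on 2)
b1 →I1  (common-e at J1 fixed by 0)
b4 →I3  (0-jn J1 has e-setter on 0)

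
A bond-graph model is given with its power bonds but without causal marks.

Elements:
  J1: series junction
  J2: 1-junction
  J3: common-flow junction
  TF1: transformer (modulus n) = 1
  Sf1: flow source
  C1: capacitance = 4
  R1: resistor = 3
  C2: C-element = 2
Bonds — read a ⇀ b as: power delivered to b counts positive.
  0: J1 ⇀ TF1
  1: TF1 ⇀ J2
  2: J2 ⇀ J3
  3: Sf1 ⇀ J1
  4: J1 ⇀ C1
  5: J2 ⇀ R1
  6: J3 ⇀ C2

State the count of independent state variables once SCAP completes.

2  (C1, C2 all integral)

b3 stroke at Sf1  (Sf1 (Sf) sets flow on bond)
b0 stroke at J1  (J1 flow already set via bond 3)
b4 stroke at J1  (J1 flow already set via bond 3)
b1 stroke at TF1  (TF1 one-in-one-out from 0)
b2 stroke at J2  (J2: bond 1 brought flow, rest push out)
b5 stroke at J2  (1-jn J2 has f-setter on 1)
b6 stroke at J3  (J3 flow already set via bond 2)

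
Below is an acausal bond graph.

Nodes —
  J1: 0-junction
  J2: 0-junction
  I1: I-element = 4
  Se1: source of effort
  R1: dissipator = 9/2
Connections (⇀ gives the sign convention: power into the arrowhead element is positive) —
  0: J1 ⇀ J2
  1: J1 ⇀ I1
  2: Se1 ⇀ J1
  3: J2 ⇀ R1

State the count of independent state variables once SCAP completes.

b2 stroke at J1  (Se1: effort source, stroke at far end)
b0 stroke at J2  (J1 effort already set via bond 2)
b1 stroke at I1  (common-e at J1 fixed by 2)
b3 stroke at R1  (0-jn J2 has e-setter on 0)

1  (I1 all integral)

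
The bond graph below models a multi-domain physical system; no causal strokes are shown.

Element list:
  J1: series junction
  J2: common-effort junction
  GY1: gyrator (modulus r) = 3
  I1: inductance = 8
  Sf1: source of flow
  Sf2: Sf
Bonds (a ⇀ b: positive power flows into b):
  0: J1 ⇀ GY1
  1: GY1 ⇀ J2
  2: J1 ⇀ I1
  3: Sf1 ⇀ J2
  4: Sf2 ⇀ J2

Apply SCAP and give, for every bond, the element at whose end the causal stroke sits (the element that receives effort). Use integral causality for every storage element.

#0 |J1
#1 |J2
#2 |I1
#3 |Sf1
#4 |Sf2

bond 3 stroke→Sf1  (Sf1 fixes flow; stroke at Sf1)
bond 4 stroke→Sf2  (source Sf2 imposes f)
bond 1 stroke→J2  (J2 needs exactly one e-in)
bond 0 stroke→J1  (GY GY1: same side as bond 1)
bond 2 stroke→I1  (J1: last free bond brings flow in)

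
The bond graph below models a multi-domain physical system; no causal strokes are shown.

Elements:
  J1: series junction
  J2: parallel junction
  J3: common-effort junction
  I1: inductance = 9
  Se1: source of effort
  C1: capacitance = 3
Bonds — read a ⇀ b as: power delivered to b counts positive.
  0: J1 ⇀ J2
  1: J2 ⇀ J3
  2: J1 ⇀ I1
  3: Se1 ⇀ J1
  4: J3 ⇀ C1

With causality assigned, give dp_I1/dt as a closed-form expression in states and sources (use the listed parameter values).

dp_I1/dt = E_Se1 - q_C1/3

b3 →J1  (Se1 (Se) sets effort on bond)
b2 →I1  (prefer integral on I1)
b0 →J1  (common-f at J1 fixed by 2)
b1 →J2  (J2 needs exactly one e-in)
b4 →J3  (J3 needs exactly one e-in)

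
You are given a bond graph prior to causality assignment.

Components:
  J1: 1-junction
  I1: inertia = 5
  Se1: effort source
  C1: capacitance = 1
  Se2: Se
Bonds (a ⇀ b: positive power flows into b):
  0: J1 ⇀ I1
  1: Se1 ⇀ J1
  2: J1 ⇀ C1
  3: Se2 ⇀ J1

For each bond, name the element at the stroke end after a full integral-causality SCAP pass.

b1 →J1  (Se1 fixes effort; stroke away)
b3 →J1  (Se2 (Se) sets effort on bond)
b0 →I1  (I1 integral (f out))
b2 →J1  (J1 flow already set via bond 0)

β0 →I1
β1 →J1
β2 →J1
β3 →J1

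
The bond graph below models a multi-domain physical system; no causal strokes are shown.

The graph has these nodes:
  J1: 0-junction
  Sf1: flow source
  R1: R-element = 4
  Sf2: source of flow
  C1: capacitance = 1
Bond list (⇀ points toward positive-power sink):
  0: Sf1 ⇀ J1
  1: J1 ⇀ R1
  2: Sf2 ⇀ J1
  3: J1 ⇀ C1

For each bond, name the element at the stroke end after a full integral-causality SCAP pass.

bond 0 stroke→Sf1  (source Sf1 imposes f)
bond 2 stroke→Sf2  (Sf2: flow source, stroke at near end)
bond 3 stroke→J1  (C1 integral (e out))
bond 1 stroke→R1  (common-e at J1 fixed by 3)

#0 stroke at Sf1
#1 stroke at R1
#2 stroke at Sf2
#3 stroke at J1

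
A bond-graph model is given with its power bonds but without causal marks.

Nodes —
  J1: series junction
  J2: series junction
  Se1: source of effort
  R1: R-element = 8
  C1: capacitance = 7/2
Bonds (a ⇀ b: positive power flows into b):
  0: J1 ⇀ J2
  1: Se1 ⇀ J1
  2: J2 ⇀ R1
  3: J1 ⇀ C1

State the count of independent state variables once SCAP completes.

#1 →J1  (Se1: effort source, stroke at far end)
#3 →J1  (C1: C, integral causality)
#0 →J2  (only one flow-in slot at J1)
#2 →R1  (J2 needs exactly one f-in)

1  (C1 all integral)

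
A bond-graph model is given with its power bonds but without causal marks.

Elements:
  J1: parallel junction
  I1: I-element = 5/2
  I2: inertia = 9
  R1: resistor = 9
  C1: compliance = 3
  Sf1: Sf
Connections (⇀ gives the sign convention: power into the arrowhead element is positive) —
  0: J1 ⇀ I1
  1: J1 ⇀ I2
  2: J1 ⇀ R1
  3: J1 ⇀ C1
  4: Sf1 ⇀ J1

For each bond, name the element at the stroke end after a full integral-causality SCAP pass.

#0 stroke→I1
#1 stroke→I2
#2 stroke→R1
#3 stroke→J1
#4 stroke→Sf1

bond 4 stroke at Sf1  (Sf1 (Sf) sets flow on bond)
bond 0 stroke at I1  (prefer integral on I1)
bond 1 stroke at I2  (I2: I, integral causality)
bond 3 stroke at J1  (C1 outputs effort q/C1)
bond 2 stroke at R1  (0-jn J1 has e-setter on 3)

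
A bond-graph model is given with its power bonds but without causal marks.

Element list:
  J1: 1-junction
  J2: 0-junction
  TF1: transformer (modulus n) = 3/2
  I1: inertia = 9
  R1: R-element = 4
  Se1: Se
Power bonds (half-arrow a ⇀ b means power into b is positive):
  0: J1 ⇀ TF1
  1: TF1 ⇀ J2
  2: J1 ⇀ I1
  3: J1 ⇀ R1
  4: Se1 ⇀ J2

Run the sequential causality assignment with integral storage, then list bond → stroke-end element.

bond 4 stroke at J2  (Se1 fixes effort; stroke away)
bond 1 stroke at TF1  (J2: bond 4 brought effort, rest push out)
bond 0 stroke at J1  (through TF1, causality passes straight; one stroke at TF1)
bond 2 stroke at I1  (prefer integral on I1)
bond 3 stroke at J1  (J1 flow already set via bond 2)

#0 stroke→J1
#1 stroke→TF1
#2 stroke→I1
#3 stroke→J1
#4 stroke→J2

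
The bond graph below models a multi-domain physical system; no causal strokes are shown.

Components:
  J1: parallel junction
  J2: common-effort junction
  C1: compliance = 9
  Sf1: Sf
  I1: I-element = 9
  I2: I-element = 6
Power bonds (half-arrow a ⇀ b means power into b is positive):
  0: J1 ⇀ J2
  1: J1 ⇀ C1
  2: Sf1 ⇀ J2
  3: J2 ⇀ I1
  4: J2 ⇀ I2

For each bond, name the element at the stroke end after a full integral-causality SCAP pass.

#0 →J2
#1 →J1
#2 →Sf1
#3 →I1
#4 →I2

bond 2 stroke→Sf1  (source Sf1 imposes f)
bond 1 stroke→J1  (prefer integral on C1)
bond 0 stroke→J2  (common-e at J1 fixed by 1)
bond 3 stroke→I1  (0-jn J2 has e-setter on 0)
bond 4 stroke→I2  (J2: bond 0 brought effort, rest push out)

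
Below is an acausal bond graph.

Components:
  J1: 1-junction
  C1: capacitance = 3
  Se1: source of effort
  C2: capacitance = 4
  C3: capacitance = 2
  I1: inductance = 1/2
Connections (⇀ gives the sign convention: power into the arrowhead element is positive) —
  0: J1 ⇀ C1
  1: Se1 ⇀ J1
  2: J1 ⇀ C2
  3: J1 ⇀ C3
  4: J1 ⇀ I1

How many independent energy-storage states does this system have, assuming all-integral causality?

b1 |J1  (Se1 (Se) sets effort on bond)
b0 |J1  (C1 integral (e out))
b2 |J1  (C2 integral (e out))
b3 |J1  (C3 outputs effort q/C3)
b4 |I1  (J1 needs exactly one f-in)

4  (C1, C2, C3, I1 all integral)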